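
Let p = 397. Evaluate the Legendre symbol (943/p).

-1

Euler's criterion: (943/397) ≡ 149^198 (mod 397).
149^2 ≡ 366 (mod 397)
149^4 ≡ 167 (mod 397)
149^8 ≡ 99 (mod 397)
149^16 ≡ 273 (mod 397)
149^32 ≡ 290 (mod 397)
149^64 ≡ 333 (mod 397)
149^128 ≡ 126 (mod 397)
149^198 = 149^(128+64+4+2) ≡ 396 (mod 397).
Result is 396 ≡ −1, so (943/397) = −1.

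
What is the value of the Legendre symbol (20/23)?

Pull out 2^2: since 23 ≡ 7 (mod 8), (2/23) = +1, so (2/23)^2 = +1.
Reciprocity: 5 ≡ 1 and 23 ≡ 3 (mod 4), so (5/23) = +(23/5).
Reduce top mod 5: now compute (3/5).
Reciprocity: 3 ≡ 3 and 5 ≡ 1 (mod 4), so (3/5) = +(5/3).
Reduce top mod 3: now compute (2/3).
Pull out 2: since 3 ≡ 3 (mod 8), (2/3) = -1.
Reached (1/3) = 1. Collecting the sign flips along the way, the symbol is -1.

-1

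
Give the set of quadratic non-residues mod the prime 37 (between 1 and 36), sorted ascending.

2 5 6 8 13 14 15 17 18 19 20 22 23 24 29 31 32 35

Square k = 1,…,18 (k and 37−k give the same square):
1²=1, 2²=4, 3²=9, 4²=16, 5²=25, 6²=36, 7²≡12, 8²≡27, 9²≡7, 10²≡26, 11²≡10, 12²≡33, 13²≡21, 14²≡11, 15²≡3, 16²≡34, 17²≡30, 18²≡28 (mod 37).
The residues are {1, 3, 4, 7, 9, 10, 11, 12, 16, 21, 25, 26, 27, 28, 30, 33, 34, 36}; the non-residues are the remaining 18 nonzero classes.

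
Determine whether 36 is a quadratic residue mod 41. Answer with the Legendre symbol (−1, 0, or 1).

1

Pull out 2^2: since 41 ≡ 1 (mod 8), (2/41) = +1, so (2/41)^2 = +1.
Reciprocity: 9 ≡ 1 and 41 ≡ 1 (mod 4), so (9/41) = +(41/9).
Reduce top mod 9: now compute (5/9).
Reciprocity: 5 ≡ 1 and 9 ≡ 1 (mod 4), so (5/9) = +(9/5).
Reduce top mod 5: now compute (4/5).
Pull out 2^2: since 5 ≡ 5 (mod 8), (2/5) = -1, so (2/5)^2 = +1.
Reached (1/5) = 1. Collecting the sign flips along the way, the symbol is +1.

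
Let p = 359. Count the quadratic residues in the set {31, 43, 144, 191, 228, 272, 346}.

(31/359) = -1 → non-residue.
(43/359) = -1 → non-residue.
(144/359) = +1 → QR.
(191/359) = +1 → QR.
(228/359) = -1 → non-residue.
(272/359) = +1 → QR.
(346/359) = +1 → QR.
Total quadratic residues among the 7: 4.

4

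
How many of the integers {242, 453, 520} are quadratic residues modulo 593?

(242/593) = +1 → QR.
(453/593) = +1 → QR.
(520/593) = +1 → QR.
Total quadratic residues among the 3: 3.

3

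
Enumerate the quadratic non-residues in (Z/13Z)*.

2 5 6 7 8 11

Square k = 1,…,6 (k and 13−k give the same square):
1²=1, 2²=4, 3²=9, 4²≡3, 5²≡12, 6²≡10 (mod 13).
The residues are {1, 3, 4, 9, 10, 12}; the non-residues are the remaining 6 nonzero classes.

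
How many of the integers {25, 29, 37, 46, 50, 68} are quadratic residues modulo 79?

3

(25/79) = +1 → QR.
(29/79) = -1 → non-residue.
(37/79) = -1 → non-residue.
(46/79) = +1 → QR.
(50/79) = +1 → QR.
(68/79) = -1 → non-residue.
Total quadratic residues among the 6: 3.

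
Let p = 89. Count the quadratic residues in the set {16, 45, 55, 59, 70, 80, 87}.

5

(16/89) = +1 → QR.
(45/89) = +1 → QR.
(55/89) = +1 → QR.
(59/89) = -1 → non-residue.
(70/89) = -1 → non-residue.
(80/89) = +1 → QR.
(87/89) = +1 → QR.
Total quadratic residues among the 7: 5.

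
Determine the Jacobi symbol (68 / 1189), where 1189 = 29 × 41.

Pull out 2^2: since 1189 ≡ 5 (mod 8), (2/1189) = -1, so (2/1189)^2 = +1.
Reciprocity: 17 ≡ 1 and 1189 ≡ 1 (mod 4), so (17/1189) = +(1189/17).
Reduce top mod 17: now compute (16/17).
Pull out 2^4: since 17 ≡ 1 (mod 8), (2/17) = +1, so (2/17)^4 = +1.
Reached (1/17) = 1. Collecting the sign flips along the way, the symbol is +1.

1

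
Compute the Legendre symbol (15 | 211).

Reciprocity: 15 ≡ 3 and 211 ≡ 3 (mod 4), so (15/211) = −(211/15).
Reduce top mod 15: now compute (1/15).
Reached (1/15) = 1. Collecting the sign flips along the way, the symbol is -1.

-1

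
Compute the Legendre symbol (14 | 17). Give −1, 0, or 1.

-1

Euler's criterion: (14/17) ≡ 14^8 (mod 17).
14^2 ≡ 9 (mod 17)
14^4 ≡ 13 (mod 17)
14^8 ≡ 16 (mod 17)
14^8 = 14^(8) ≡ 16 (mod 17).
Result is 16 ≡ −1, so (14/17) = −1.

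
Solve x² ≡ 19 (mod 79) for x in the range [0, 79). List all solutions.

Since 79 ≡ 3 (mod 4), a square root of 19 is 19^((79+1)/4) = 19^20 mod 79.
Repeated squaring: 19^2≡45, 19^4≡50, 19^8≡51, 19^16≡73 (mod 79).
19^20 = 19^(16+4) ≡ 16 (mod 79).
Check: 16² = 256 ≡ 19 (mod 79). The two roots are 16 and 63.

16, 63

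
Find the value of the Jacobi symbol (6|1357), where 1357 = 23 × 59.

Pull out 2: since 1357 ≡ 5 (mod 8), (2/1357) = -1.
Reciprocity: 3 ≡ 3 and 1357 ≡ 1 (mod 4), so (3/1357) = +(1357/3).
Reduce top mod 3: now compute (1/3).
Reached (1/3) = 1. Collecting the sign flips along the way, the symbol is -1.

-1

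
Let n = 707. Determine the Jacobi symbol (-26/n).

First reduce: -26 ≡ 681 (mod 707).
Reciprocity: 681 ≡ 1 and 707 ≡ 3 (mod 4), so (681/707) = +(707/681).
Reduce top mod 681: now compute (26/681).
Pull out 2: since 681 ≡ 1 (mod 8), (2/681) = +1.
Reciprocity: 13 ≡ 1 and 681 ≡ 1 (mod 4), so (13/681) = +(681/13).
Reduce top mod 13: now compute (5/13).
Reciprocity: 5 ≡ 1 and 13 ≡ 1 (mod 4), so (5/13) = +(13/5).
Reduce top mod 5: now compute (3/5).
Reciprocity: 3 ≡ 3 and 5 ≡ 1 (mod 4), so (3/5) = +(5/3).
Reduce top mod 3: now compute (2/3).
Pull out 2: since 3 ≡ 3 (mod 8), (2/3) = -1.
Reached (1/3) = 1. Collecting the sign flips along the way, the symbol is -1.

-1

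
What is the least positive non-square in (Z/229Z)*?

(2/229) = −1, so 2 is the smallest positive non-residue mod 229.

2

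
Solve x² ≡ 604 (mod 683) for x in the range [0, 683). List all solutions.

245, 438

Since 683 ≡ 3 (mod 4), a square root of 604 is 604^((683+1)/4) = 604^171 mod 683.
Repeated squaring: 604^2≡94, 604^4≡640, 604^8≡483, 604^16≡386, 604^32≡102, 604^64≡159, 604^128≡10 (mod 683).
604^171 = 604^(128+32+8+2+1) ≡ 438 (mod 683).
Check: 438² = 191844 ≡ 604 (mod 683). The two roots are 245 and 438.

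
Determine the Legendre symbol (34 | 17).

First reduce: 34 ≡ 0 (mod 17).
Top reduces to 0: gcd > 1, so the symbol is 0.

0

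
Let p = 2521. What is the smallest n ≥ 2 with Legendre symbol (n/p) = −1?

(2/2521) = +1, so 2 is a residue.
(3/2521) = +1, so 3 is a residue.
(4/2521) = +1, so 4 is a residue.
(5/2521) = +1, so 5 is a residue.
(6/2521) = +1, so 6 is a residue.
(7/2521) = +1, so 7 is a residue.
(8/2521) = +1, so 8 is a residue.
(9/2521) = +1, so 9 is a residue.
(10/2521) = +1, so 10 is a residue.
(11/2521) = −1, so 11 is the smallest positive non-residue mod 2521.

11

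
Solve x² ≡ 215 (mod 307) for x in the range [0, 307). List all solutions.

109, 198

Since 307 ≡ 3 (mod 4), a square root of 215 is 215^((307+1)/4) = 215^77 mod 307.
Repeated squaring: 215^2≡175, 215^4≡232, 215^8≡99, 215^16≡284, 215^32≡222, 215^64≡164 (mod 307).
215^77 = 215^(64+8+4+1) ≡ 109 (mod 307).
Check: 109² = 11881 ≡ 215 (mod 307). The two roots are 109 and 198.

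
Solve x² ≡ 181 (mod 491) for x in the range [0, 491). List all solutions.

Since 491 ≡ 3 (mod 4), a square root of 181 is 181^((491+1)/4) = 181^123 mod 491.
Repeated squaring: 181^2≡355, 181^4≡329, 181^8≡221, 181^16≡232, 181^32≡305, 181^64≡226 (mod 491).
181^123 = 181^(64+32+16+8+2+1) ≡ 363 (mod 491).
Check: 363² = 131769 ≡ 181 (mod 491). The two roots are 128 and 363.

128, 363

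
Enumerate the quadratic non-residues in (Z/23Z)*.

Square k = 1,…,11 (k and 23−k give the same square):
1²=1, 2²=4, 3²=9, 4²=16, 5²≡2, 6²≡13, 7²≡3, 8²≡18, 9²≡12, 10²≡8, 11²≡6 (mod 23).
The residues are {1, 2, 3, 4, 6, 8, 9, 12, 13, 16, 18}; the non-residues are the remaining 11 nonzero classes.

5,7,10,11,14,15,17,19,20,21,22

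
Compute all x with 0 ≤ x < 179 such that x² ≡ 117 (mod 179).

Since 179 ≡ 3 (mod 4), a square root of 117 is 117^((179+1)/4) = 117^45 mod 179.
Repeated squaring: 117^2≡85, 117^4≡65, 117^8≡108, 117^16≡29, 117^32≡125 (mod 179).
117^45 = 117^(32+8+4+1) ≡ 81 (mod 179).
Check: 81² = 6561 ≡ 117 (mod 179). The two roots are 81 and 98.

81, 98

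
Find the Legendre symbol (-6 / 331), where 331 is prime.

-1

Euler's criterion: (-6/331) ≡ 325^165 (mod 331).
325^2 ≡ 36 (mod 331)
325^4 ≡ 303 (mod 331)
325^8 ≡ 122 (mod 331)
325^16 ≡ 320 (mod 331)
325^32 ≡ 121 (mod 331)
325^64 ≡ 77 (mod 331)
325^128 ≡ 302 (mod 331)
325^165 = 325^(128+32+4+1) ≡ 330 (mod 331).
Result is 330 ≡ −1, so (-6/331) = −1.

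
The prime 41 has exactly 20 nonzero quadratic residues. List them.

1, 2, 4, 5, 8, 9, 10, 16, 18, 20, 21, 23, 25, 31, 32, 33, 36, 37, 39, 40

Square k = 1,…,20 (k and 41−k give the same square):
1²=1, 2²=4, 3²=9, 4²=16, 5²=25, 6²=36, 7²≡8, 8²≡23, 9²≡40, 10²≡18, 11²≡39, 12²≡21, 13²≡5, 14²≡32, 15²≡20, 16²≡10, 17²≡2, 18²≡37, 19²≡33, 20²≡31 (mod 41).
So the quadratic residues mod 41 are {1, 2, 4, 5, 8, 9, 10, 16, 18, 20, 21, 23, 25, 31, 32, 33, 36, 37, 39, 40}.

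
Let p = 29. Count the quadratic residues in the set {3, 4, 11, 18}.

1

(3/29) = -1 → non-residue.
(4/29) = +1 → QR.
(11/29) = -1 → non-residue.
(18/29) = -1 → non-residue.
Total quadratic residues among the 4: 1.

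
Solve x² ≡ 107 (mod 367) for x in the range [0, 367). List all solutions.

Since 367 ≡ 3 (mod 4), a square root of 107 is 107^((367+1)/4) = 107^92 mod 367.
Repeated squaring: 107^2≡72, 107^4≡46, 107^8≡281, 107^16≡56, 107^32≡200, 107^64≡364 (mod 367).
107^92 = 107^(64+16+8+4) ≡ 338 (mod 367).
Check: 338² = 114244 ≡ 107 (mod 367). The two roots are 29 and 338.

29, 338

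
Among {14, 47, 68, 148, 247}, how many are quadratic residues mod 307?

2

(14/307) = -1 → non-residue.
(47/307) = -1 → non-residue.
(68/307) = +1 → QR.
(148/307) = +1 → QR.
(247/307) = -1 → non-residue.
Total quadratic residues among the 5: 2.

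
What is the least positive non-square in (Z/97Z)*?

5

(2/97) = +1, so 2 is a residue.
(3/97) = +1, so 3 is a residue.
(4/97) = +1, so 4 is a residue.
(5/97) = −1, so 5 is the smallest positive non-residue mod 97.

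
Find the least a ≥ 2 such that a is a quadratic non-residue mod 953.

3

(2/953) = +1, so 2 is a residue.
(3/953) = −1, so 3 is the smallest positive non-residue mod 953.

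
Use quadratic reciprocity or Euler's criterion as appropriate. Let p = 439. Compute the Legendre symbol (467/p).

Euler's criterion: (467/439) ≡ 28^219 (mod 439).
28^2 ≡ 345 (mod 439)
28^4 ≡ 56 (mod 439)
28^8 ≡ 63 (mod 439)
28^16 ≡ 18 (mod 439)
28^32 ≡ 324 (mod 439)
28^64 ≡ 55 (mod 439)
28^128 ≡ 391 (mod 439)
28^219 = 28^(128+64+16+8+2+1) ≡ 1 (mod 439).
Result is 1, so (467/439) = 1.

1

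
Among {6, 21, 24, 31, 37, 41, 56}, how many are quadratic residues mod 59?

2

(6/59) = -1 → non-residue.
(21/59) = +1 → QR.
(24/59) = -1 → non-residue.
(31/59) = -1 → non-residue.
(37/59) = -1 → non-residue.
(41/59) = +1 → QR.
(56/59) = -1 → non-residue.
Total quadratic residues among the 7: 2.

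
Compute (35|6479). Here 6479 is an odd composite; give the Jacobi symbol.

Reciprocity: 35 ≡ 3 and 6479 ≡ 3 (mod 4), so (35/6479) = −(6479/35).
Reduce top mod 35: now compute (4/35).
Pull out 2^2: since 35 ≡ 3 (mod 8), (2/35) = -1, so (2/35)^2 = +1.
Reached (1/35) = 1. Collecting the sign flips along the way, the symbol is -1.

-1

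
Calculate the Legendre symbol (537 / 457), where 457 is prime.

-1

First reduce: 537 ≡ 80 (mod 457).
Pull out 2^4: since 457 ≡ 1 (mod 8), (2/457) = +1, so (2/457)^4 = +1.
Reciprocity: 5 ≡ 1 and 457 ≡ 1 (mod 4), so (5/457) = +(457/5).
Reduce top mod 5: now compute (2/5).
Pull out 2: since 5 ≡ 5 (mod 8), (2/5) = -1.
Reached (1/5) = 1. Collecting the sign flips along the way, the symbol is -1.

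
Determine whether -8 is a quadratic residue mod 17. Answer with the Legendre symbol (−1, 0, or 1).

First reduce: -8 ≡ 9 (mod 17).
Reciprocity: 9 ≡ 1 and 17 ≡ 1 (mod 4), so (9/17) = +(17/9).
Reduce top mod 9: now compute (8/9).
Pull out 2^3: since 9 ≡ 1 (mod 8), (2/9) = +1, so (2/9)^3 = +1.
Reached (1/9) = 1. Collecting the sign flips along the way, the symbol is +1.

1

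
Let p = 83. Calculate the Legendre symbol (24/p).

Euler's criterion: (24/83) ≡ 24^41 (mod 83).
24^2 ≡ 78 (mod 83)
24^4 ≡ 25 (mod 83)
24^8 ≡ 44 (mod 83)
24^16 ≡ 27 (mod 83)
24^32 ≡ 65 (mod 83)
24^41 = 24^(32+8+1) ≡ 82 (mod 83).
Result is 82 ≡ −1, so (24/83) = −1.

-1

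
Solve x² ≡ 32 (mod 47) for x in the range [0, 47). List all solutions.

Since 47 ≡ 3 (mod 4), a square root of 32 is 32^((47+1)/4) = 32^12 mod 47.
Repeated squaring: 32^2≡37, 32^4≡6, 32^8≡36 (mod 47).
32^12 = 32^(8+4) ≡ 28 (mod 47).
Check: 28² = 784 ≡ 32 (mod 47). The two roots are 19 and 28.

19, 28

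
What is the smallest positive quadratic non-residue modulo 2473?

5

(2/2473) = +1, so 2 is a residue.
(3/2473) = +1, so 3 is a residue.
(4/2473) = +1, so 4 is a residue.
(5/2473) = −1, so 5 is the smallest positive non-residue mod 2473.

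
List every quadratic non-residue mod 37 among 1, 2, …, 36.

Square k = 1,…,18 (k and 37−k give the same square):
1²=1, 2²=4, 3²=9, 4²=16, 5²=25, 6²=36, 7²≡12, 8²≡27, 9²≡7, 10²≡26, 11²≡10, 12²≡33, 13²≡21, 14²≡11, 15²≡3, 16²≡34, 17²≡30, 18²≡28 (mod 37).
The residues are {1, 3, 4, 7, 9, 10, 11, 12, 16, 21, 25, 26, 27, 28, 30, 33, 34, 36}; the non-residues are the remaining 18 nonzero classes.

2, 5, 6, 8, 13, 14, 15, 17, 18, 19, 20, 22, 23, 24, 29, 31, 32, 35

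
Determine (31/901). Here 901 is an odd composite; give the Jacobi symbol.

1

Reciprocity: 31 ≡ 3 and 901 ≡ 1 (mod 4), so (31/901) = +(901/31).
Reduce top mod 31: now compute (2/31).
Pull out 2: since 31 ≡ 7 (mod 8), (2/31) = +1.
Reached (1/31) = 1. Collecting the sign flips along the way, the symbol is +1.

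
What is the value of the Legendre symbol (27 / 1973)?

Reciprocity: 27 ≡ 3 and 1973 ≡ 1 (mod 4), so (27/1973) = +(1973/27).
Reduce top mod 27: now compute (2/27).
Pull out 2: since 27 ≡ 3 (mod 8), (2/27) = -1.
Reached (1/27) = 1. Collecting the sign flips along the way, the symbol is -1.

-1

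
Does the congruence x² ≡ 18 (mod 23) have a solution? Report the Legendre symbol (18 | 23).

1

Pull out 2: since 23 ≡ 7 (mod 8), (2/23) = +1.
Reciprocity: 9 ≡ 1 and 23 ≡ 3 (mod 4), so (9/23) = +(23/9).
Reduce top mod 9: now compute (5/9).
Reciprocity: 5 ≡ 1 and 9 ≡ 1 (mod 4), so (5/9) = +(9/5).
Reduce top mod 5: now compute (4/5).
Pull out 2^2: since 5 ≡ 5 (mod 8), (2/5) = -1, so (2/5)^2 = +1.
Reached (1/5) = 1. Collecting the sign flips along the way, the symbol is +1.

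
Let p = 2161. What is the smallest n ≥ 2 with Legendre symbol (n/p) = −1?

7

(2/2161) = +1, so 2 is a residue.
(3/2161) = +1, so 3 is a residue.
(4/2161) = +1, so 4 is a residue.
(5/2161) = +1, so 5 is a residue.
(6/2161) = +1, so 6 is a residue.
(7/2161) = −1, so 7 is the smallest positive non-residue mod 2161.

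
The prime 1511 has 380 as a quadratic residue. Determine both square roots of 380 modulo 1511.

754, 757

Since 1511 ≡ 3 (mod 4), a square root of 380 is 380^((1511+1)/4) = 380^378 mod 1511.
Repeated squaring: 380^2≡855, 380^4≡1212, 380^8≡252, 380^16≡42, 380^32≡253, 380^64≡547, 380^128≡31, 380^256≡961 (mod 1511).
380^378 = 380^(256+64+32+16+8+2) ≡ 757 (mod 1511).
Check: 757² = 573049 ≡ 380 (mod 1511). The two roots are 754 and 757.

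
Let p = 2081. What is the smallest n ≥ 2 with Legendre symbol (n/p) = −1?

3

(2/2081) = +1, so 2 is a residue.
(3/2081) = −1, so 3 is the smallest positive non-residue mod 2081.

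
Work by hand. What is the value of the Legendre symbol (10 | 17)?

-1

Euler's criterion: (10/17) ≡ 10^8 (mod 17).
10^2 ≡ 15 (mod 17)
10^4 ≡ 4 (mod 17)
10^8 ≡ 16 (mod 17)
10^8 = 10^(8) ≡ 16 (mod 17).
Result is 16 ≡ −1, so (10/17) = −1.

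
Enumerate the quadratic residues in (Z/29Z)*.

Square k = 1,…,14 (k and 29−k give the same square):
1²=1, 2²=4, 3²=9, 4²=16, 5²=25, 6²≡7, 7²≡20, 8²≡6, 9²≡23, 10²≡13, 11²≡5, 12²≡28, 13²≡24, 14²≡22 (mod 29).
So the quadratic residues mod 29 are {1, 4, 5, 6, 7, 9, 13, 16, 20, 22, 23, 24, 25, 28}.

1,4,5,6,7,9,13,16,20,22,23,24,25,28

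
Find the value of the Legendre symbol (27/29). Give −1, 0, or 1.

-1

Reciprocity: 27 ≡ 3 and 29 ≡ 1 (mod 4), so (27/29) = +(29/27).
Reduce top mod 27: now compute (2/27).
Pull out 2: since 27 ≡ 3 (mod 8), (2/27) = -1.
Reached (1/27) = 1. Collecting the sign flips along the way, the symbol is -1.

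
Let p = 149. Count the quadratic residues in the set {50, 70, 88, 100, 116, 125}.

(50/149) = -1 → non-residue.
(70/149) = -1 → non-residue.
(88/149) = +1 → QR.
(100/149) = +1 → QR.
(116/149) = +1 → QR.
(125/149) = +1 → QR.
Total quadratic residues among the 6: 4.

4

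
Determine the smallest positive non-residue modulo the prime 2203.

(2/2203) = −1, so 2 is the smallest positive non-residue mod 2203.

2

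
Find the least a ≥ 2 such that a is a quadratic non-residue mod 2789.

2

(2/2789) = −1, so 2 is the smallest positive non-residue mod 2789.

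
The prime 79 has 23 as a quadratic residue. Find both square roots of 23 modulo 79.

24, 55

Since 79 ≡ 3 (mod 4), a square root of 23 is 23^((79+1)/4) = 23^20 mod 79.
Repeated squaring: 23^2≡55, 23^4≡23, 23^8≡55, 23^16≡23 (mod 79).
23^20 = 23^(16+4) ≡ 55 (mod 79).
Check: 55² = 3025 ≡ 23 (mod 79). The two roots are 24 and 55.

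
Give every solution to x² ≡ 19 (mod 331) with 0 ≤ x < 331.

130, 201

Since 331 ≡ 3 (mod 4), a square root of 19 is 19^((331+1)/4) = 19^83 mod 331.
Repeated squaring: 19^2≡30, 19^4≡238, 19^8≡43, 19^16≡194, 19^32≡233, 19^64≡5 (mod 331).
19^83 = 19^(64+16+2+1) ≡ 130 (mod 331).
Check: 130² = 16900 ≡ 19 (mod 331). The two roots are 130 and 201.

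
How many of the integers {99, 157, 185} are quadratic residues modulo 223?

(99/223) = -1 → non-residue.
(157/223) = -1 → non-residue.
(185/223) = -1 → non-residue.
Total quadratic residues among the 3: 0.

0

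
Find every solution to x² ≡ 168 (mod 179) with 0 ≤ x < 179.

40, 139

Since 179 ≡ 3 (mod 4), a square root of 168 is 168^((179+1)/4) = 168^45 mod 179.
Repeated squaring: 168^2≡121, 168^4≡142, 168^8≡116, 168^16≡31, 168^32≡66 (mod 179).
168^45 = 168^(32+8+4+1) ≡ 139 (mod 179).
Check: 139² = 19321 ≡ 168 (mod 179). The two roots are 40 and 139.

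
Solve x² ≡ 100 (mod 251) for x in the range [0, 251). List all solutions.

Since 251 ≡ 3 (mod 4), a square root of 100 is 100^((251+1)/4) = 100^63 mod 251.
Repeated squaring: 100^2≡211, 100^4≡94, 100^8≡51, 100^16≡91, 100^32≡249 (mod 251).
100^63 = 100^(32+16+8+4+2+1) ≡ 241 (mod 251).
Check: 241² = 58081 ≡ 100 (mod 251). The two roots are 10 and 241.

10, 241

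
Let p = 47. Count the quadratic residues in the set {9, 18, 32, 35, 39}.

(9/47) = +1 → QR.
(18/47) = +1 → QR.
(32/47) = +1 → QR.
(35/47) = -1 → non-residue.
(39/47) = -1 → non-residue.
Total quadratic residues among the 5: 3.

3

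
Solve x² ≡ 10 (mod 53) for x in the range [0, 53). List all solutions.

13, 40

53 ≡ 1 (mod 4), so we find a root by search.
Trying successive values, 13² = 169 ≡ 10 (mod 53). The other root is 53 − 13 = 40.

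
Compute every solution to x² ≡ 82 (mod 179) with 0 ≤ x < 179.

Since 179 ≡ 3 (mod 4), a square root of 82 is 82^((179+1)/4) = 82^45 mod 179.
Repeated squaring: 82^2≡101, 82^4≡177, 82^8≡4, 82^16≡16, 82^32≡77 (mod 179).
82^45 = 82^(32+8+4+1) ≡ 145 (mod 179).
Check: 145² = 21025 ≡ 82 (mod 179). The two roots are 34 and 145.

34, 145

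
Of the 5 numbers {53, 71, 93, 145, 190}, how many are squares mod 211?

(53/211) = +1 → QR.
(71/211) = +1 → QR.
(93/211) = +1 → QR.
(145/211) = -1 → non-residue.
(190/211) = -1 → non-residue.
Total quadratic residues among the 5: 3.

3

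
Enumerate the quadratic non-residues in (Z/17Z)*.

3 5 6 7 10 11 12 14

Square k = 1,…,8 (k and 17−k give the same square):
1²=1, 2²=4, 3²=9, 4²=16, 5²≡8, 6²≡2, 7²≡15, 8²≡13 (mod 17).
The residues are {1, 2, 4, 8, 9, 13, 15, 16}; the non-residues are the remaining 8 nonzero classes.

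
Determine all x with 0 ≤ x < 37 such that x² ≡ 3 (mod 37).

15, 22

37 ≡ 1 (mod 4), so we find a root by search.
Trying successive values, 15² = 225 ≡ 3 (mod 37). The other root is 37 − 15 = 22.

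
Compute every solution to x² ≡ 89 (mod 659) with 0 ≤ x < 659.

Since 659 ≡ 3 (mod 4), a square root of 89 is 89^((659+1)/4) = 89^165 mod 659.
Repeated squaring: 89^2≡13, 89^4≡169, 89^8≡224, 89^16≡92, 89^32≡556, 89^64≡65, 89^128≡271 (mod 659).
89^165 = 89^(128+32+4+1) ≡ 241 (mod 659).
Check: 241² = 58081 ≡ 89 (mod 659). The two roots are 241 and 418.

241, 418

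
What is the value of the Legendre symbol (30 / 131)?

-1

Euler's criterion: (30/131) ≡ 30^65 (mod 131).
30^2 ≡ 114 (mod 131)
30^4 ≡ 27 (mod 131)
30^8 ≡ 74 (mod 131)
30^16 ≡ 105 (mod 131)
30^32 ≡ 21 (mod 131)
30^64 ≡ 48 (mod 131)
30^65 = 30^(64+1) ≡ 130 (mod 131).
Result is 130 ≡ −1, so (30/131) = −1.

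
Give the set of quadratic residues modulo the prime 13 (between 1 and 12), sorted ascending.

1,3,4,9,10,12

Square k = 1,…,6 (k and 13−k give the same square):
1²=1, 2²=4, 3²=9, 4²≡3, 5²≡12, 6²≡10 (mod 13).
So the quadratic residues mod 13 are {1, 3, 4, 9, 10, 12}.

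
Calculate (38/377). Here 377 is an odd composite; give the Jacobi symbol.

Pull out 2: since 377 ≡ 1 (mod 8), (2/377) = +1.
Reciprocity: 19 ≡ 3 and 377 ≡ 1 (mod 4), so (19/377) = +(377/19).
Reduce top mod 19: now compute (16/19).
Pull out 2^4: since 19 ≡ 3 (mod 8), (2/19) = -1, so (2/19)^4 = +1.
Reached (1/19) = 1. Collecting the sign flips along the way, the symbol is +1.

1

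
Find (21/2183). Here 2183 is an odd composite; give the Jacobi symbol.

1

Reciprocity: 21 ≡ 1 and 2183 ≡ 3 (mod 4), so (21/2183) = +(2183/21).
Reduce top mod 21: now compute (20/21).
Pull out 2^2: since 21 ≡ 5 (mod 8), (2/21) = -1, so (2/21)^2 = +1.
Reciprocity: 5 ≡ 1 and 21 ≡ 1 (mod 4), so (5/21) = +(21/5).
Reduce top mod 5: now compute (1/5).
Reached (1/5) = 1. Collecting the sign flips along the way, the symbol is +1.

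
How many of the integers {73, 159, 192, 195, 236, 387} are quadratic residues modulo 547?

2

(73/547) = +1 → QR.
(159/547) = -1 → non-residue.
(192/547) = -1 → non-residue.
(195/547) = +1 → QR.
(236/547) = -1 → non-residue.
(387/547) = -1 → non-residue.
Total quadratic residues among the 6: 2.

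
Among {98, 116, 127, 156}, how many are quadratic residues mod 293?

1

(98/293) = -1 → non-residue.
(116/293) = -1 → non-residue.
(127/293) = -1 → non-residue.
(156/293) = +1 → QR.
Total quadratic residues among the 4: 1.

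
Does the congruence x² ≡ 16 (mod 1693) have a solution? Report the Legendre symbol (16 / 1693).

1

Pull out 2^4: since 1693 ≡ 5 (mod 8), (2/1693) = -1, so (2/1693)^4 = +1.
Reached (1/1693) = 1. Collecting the sign flips along the way, the symbol is +1.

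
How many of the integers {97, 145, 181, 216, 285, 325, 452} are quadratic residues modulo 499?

4

(97/499) = -1 → non-residue.
(145/499) = +1 → QR.
(181/499) = +1 → QR.
(216/499) = +1 → QR.
(285/499) = +1 → QR.
(325/499) = -1 → non-residue.
(452/499) = -1 → non-residue.
Total quadratic residues among the 7: 4.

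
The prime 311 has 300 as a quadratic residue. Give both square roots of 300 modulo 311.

Since 311 ≡ 3 (mod 4), a square root of 300 is 300^((311+1)/4) = 300^78 mod 311.
Repeated squaring: 300^2≡121, 300^4≡24, 300^8≡265, 300^16≡250, 300^32≡300, 300^64≡121 (mod 311).
300^78 = 300^(64+8+4+2) ≡ 250 (mod 311).
Check: 250² = 62500 ≡ 300 (mod 311). The two roots are 61 and 250.

61, 250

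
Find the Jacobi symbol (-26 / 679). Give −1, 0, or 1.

First reduce: -26 ≡ 653 (mod 679).
Reciprocity: 653 ≡ 1 and 679 ≡ 3 (mod 4), so (653/679) = +(679/653).
Reduce top mod 653: now compute (26/653).
Pull out 2: since 653 ≡ 5 (mod 8), (2/653) = -1.
Reciprocity: 13 ≡ 1 and 653 ≡ 1 (mod 4), so (13/653) = +(653/13).
Reduce top mod 13: now compute (3/13).
Reciprocity: 3 ≡ 3 and 13 ≡ 1 (mod 4), so (3/13) = +(13/3).
Reduce top mod 3: now compute (1/3).
Reached (1/3) = 1. Collecting the sign flips along the way, the symbol is -1.

-1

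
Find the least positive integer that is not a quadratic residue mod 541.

(2/541) = −1, so 2 is the smallest positive non-residue mod 541.

2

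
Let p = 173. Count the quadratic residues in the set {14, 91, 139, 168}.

(14/173) = +1 → QR.
(91/173) = -1 → non-residue.
(139/173) = +1 → QR.
(168/173) = -1 → non-residue.
Total quadratic residues among the 4: 2.

2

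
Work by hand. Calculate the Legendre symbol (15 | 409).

Reciprocity: 15 ≡ 3 and 409 ≡ 1 (mod 4), so (15/409) = +(409/15).
Reduce top mod 15: now compute (4/15).
Pull out 2^2: since 15 ≡ 7 (mod 8), (2/15) = +1, so (2/15)^2 = +1.
Reached (1/15) = 1. Collecting the sign flips along the way, the symbol is +1.

1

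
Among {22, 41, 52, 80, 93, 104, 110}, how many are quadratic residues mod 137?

2

(22/137) = +1 → QR.
(41/137) = -1 → non-residue.
(52/137) = -1 → non-residue.
(80/137) = -1 → non-residue.
(93/137) = +1 → QR.
(104/137) = -1 → non-residue.
(110/137) = -1 → non-residue.
Total quadratic residues among the 7: 2.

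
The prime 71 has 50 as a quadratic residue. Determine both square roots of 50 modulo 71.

11, 60

Since 71 ≡ 3 (mod 4), a square root of 50 is 50^((71+1)/4) = 50^18 mod 71.
Repeated squaring: 50^2≡15, 50^4≡12, 50^8≡2, 50^16≡4 (mod 71).
50^18 = 50^(16+2) ≡ 60 (mod 71).
Check: 60² = 3600 ≡ 50 (mod 71). The two roots are 11 and 60.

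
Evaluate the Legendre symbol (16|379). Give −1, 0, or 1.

1

Euler's criterion: (16/379) ≡ 16^189 (mod 379).
16^2 ≡ 256 (mod 379)
16^4 ≡ 348 (mod 379)
16^8 ≡ 203 (mod 379)
16^16 ≡ 277 (mod 379)
16^32 ≡ 171 (mod 379)
16^64 ≡ 58 (mod 379)
16^128 ≡ 332 (mod 379)
16^189 = 16^(128+32+16+8+4+1) ≡ 1 (mod 379).
Result is 1, so (16/379) = 1.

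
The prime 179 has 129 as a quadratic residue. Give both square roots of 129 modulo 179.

Since 179 ≡ 3 (mod 4), a square root of 129 is 129^((179+1)/4) = 129^45 mod 179.
Repeated squaring: 129^2≡173, 129^4≡36, 129^8≡43, 129^16≡59, 129^32≡80 (mod 179).
129^45 = 129^(32+8+4+1) ≡ 147 (mod 179).
Check: 147² = 21609 ≡ 129 (mod 179). The two roots are 32 and 147.

32, 147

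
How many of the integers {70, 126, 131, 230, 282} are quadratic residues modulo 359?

3

(70/359) = -1 → non-residue.
(126/359) = -1 → non-residue.
(131/359) = +1 → QR.
(230/359) = +1 → QR.
(282/359) = +1 → QR.
Total quadratic residues among the 5: 3.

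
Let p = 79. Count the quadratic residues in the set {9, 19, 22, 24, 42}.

(9/79) = +1 → QR.
(19/79) = +1 → QR.
(22/79) = +1 → QR.
(24/79) = -1 → non-residue.
(42/79) = +1 → QR.
Total quadratic residues among the 5: 4.

4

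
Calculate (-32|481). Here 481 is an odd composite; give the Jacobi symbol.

First reduce: -32 ≡ 449 (mod 481).
Reciprocity: 449 ≡ 1 and 481 ≡ 1 (mod 4), so (449/481) = +(481/449).
Reduce top mod 449: now compute (32/449).
Pull out 2^5: since 449 ≡ 1 (mod 8), (2/449) = +1, so (2/449)^5 = +1.
Reached (1/449) = 1. Collecting the sign flips along the way, the symbol is +1.

1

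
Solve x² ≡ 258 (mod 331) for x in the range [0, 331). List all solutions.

143, 188

Since 331 ≡ 3 (mod 4), a square root of 258 is 258^((331+1)/4) = 258^83 mod 331.
Repeated squaring: 258^2≡33, 258^4≡96, 258^8≡279, 258^16≡56, 258^32≡157, 258^64≡155 (mod 331).
258^83 = 258^(64+16+2+1) ≡ 143 (mod 331).
Check: 143² = 20449 ≡ 258 (mod 331). The two roots are 143 and 188.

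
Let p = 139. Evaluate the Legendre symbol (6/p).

1

Euler's criterion: (6/139) ≡ 6^69 (mod 139).
6^2 ≡ 36 (mod 139)
6^4 ≡ 45 (mod 139)
6^8 ≡ 79 (mod 139)
6^16 ≡ 125 (mod 139)
6^32 ≡ 57 (mod 139)
6^64 ≡ 52 (mod 139)
6^69 = 6^(64+4+1) ≡ 1 (mod 139).
Result is 1, so (6/139) = 1.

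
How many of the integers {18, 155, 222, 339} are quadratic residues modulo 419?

0

(18/419) = -1 → non-residue.
(155/419) = -1 → non-residue.
(222/419) = -1 → non-residue.
(339/419) = -1 → non-residue.
Total quadratic residues among the 4: 0.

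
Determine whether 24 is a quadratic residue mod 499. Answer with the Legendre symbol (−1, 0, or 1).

1

Pull out 2^3: since 499 ≡ 3 (mod 8), (2/499) = -1, so (2/499)^3 = -1.
Reciprocity: 3 ≡ 3 and 499 ≡ 3 (mod 4), so (3/499) = −(499/3).
Reduce top mod 3: now compute (1/3).
Reached (1/3) = 1. Collecting the sign flips along the way, the symbol is +1.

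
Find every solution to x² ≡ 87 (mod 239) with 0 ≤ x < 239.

39, 200

Since 239 ≡ 3 (mod 4), a square root of 87 is 87^((239+1)/4) = 87^60 mod 239.
Repeated squaring: 87^2≡160, 87^4≡27, 87^8≡12, 87^16≡144, 87^32≡182 (mod 239).
87^60 = 87^(32+16+8+4) ≡ 200 (mod 239).
Check: 200² = 40000 ≡ 87 (mod 239). The two roots are 39 and 200.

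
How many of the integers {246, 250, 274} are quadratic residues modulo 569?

(246/569) = -1 → non-residue.
(250/569) = +1 → QR.
(274/569) = -1 → non-residue.
Total quadratic residues among the 3: 1.

1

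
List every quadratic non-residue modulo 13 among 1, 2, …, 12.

Square k = 1,…,6 (k and 13−k give the same square):
1²=1, 2²=4, 3²=9, 4²≡3, 5²≡12, 6²≡10 (mod 13).
The residues are {1, 3, 4, 9, 10, 12}; the non-residues are the remaining 6 nonzero classes.

2, 5, 6, 7, 8, 11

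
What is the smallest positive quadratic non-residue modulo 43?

(2/43) = −1, so 2 is the smallest positive non-residue mod 43.

2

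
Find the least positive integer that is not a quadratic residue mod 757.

(2/757) = −1, so 2 is the smallest positive non-residue mod 757.

2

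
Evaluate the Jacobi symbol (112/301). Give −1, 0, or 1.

0

Pull out 2^4: since 301 ≡ 5 (mod 8), (2/301) = -1, so (2/301)^4 = +1.
Reciprocity: 7 ≡ 3 and 301 ≡ 1 (mod 4), so (7/301) = +(301/7).
Reduce top mod 7: now compute (0/7).
Top reduces to 0: gcd > 1, so the symbol is 0.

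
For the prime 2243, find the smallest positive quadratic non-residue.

(2/2243) = −1, so 2 is the smallest positive non-residue mod 2243.

2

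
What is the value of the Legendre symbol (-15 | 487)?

Euler's criterion: (-15/487) ≡ 472^243 (mod 487).
472^2 ≡ 225 (mod 487)
472^4 ≡ 464 (mod 487)
472^8 ≡ 42 (mod 487)
472^16 ≡ 303 (mod 487)
472^32 ≡ 253 (mod 487)
472^64 ≡ 212 (mod 487)
472^128 ≡ 140 (mod 487)
472^243 = 472^(128+64+32+16+2+1) ≡ 486 (mod 487).
Result is 486 ≡ −1, so (-15/487) = −1.

-1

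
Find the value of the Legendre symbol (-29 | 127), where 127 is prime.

1

First reduce: -29 ≡ 98 (mod 127).
Pull out 2: since 127 ≡ 7 (mod 8), (2/127) = +1.
Reciprocity: 49 ≡ 1 and 127 ≡ 3 (mod 4), so (49/127) = +(127/49).
Reduce top mod 49: now compute (29/49).
Reciprocity: 29 ≡ 1 and 49 ≡ 1 (mod 4), so (29/49) = +(49/29).
Reduce top mod 29: now compute (20/29).
Pull out 2^2: since 29 ≡ 5 (mod 8), (2/29) = -1, so (2/29)^2 = +1.
Reciprocity: 5 ≡ 1 and 29 ≡ 1 (mod 4), so (5/29) = +(29/5).
Reduce top mod 5: now compute (4/5).
Pull out 2^2: since 5 ≡ 5 (mod 8), (2/5) = -1, so (2/5)^2 = +1.
Reached (1/5) = 1. Collecting the sign flips along the way, the symbol is +1.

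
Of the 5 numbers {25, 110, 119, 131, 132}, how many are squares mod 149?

(25/149) = +1 → QR.
(110/149) = +1 → QR.
(119/149) = +1 → QR.
(131/149) = -1 → non-residue.
(132/149) = +1 → QR.
Total quadratic residues among the 5: 4.

4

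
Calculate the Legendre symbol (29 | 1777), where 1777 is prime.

-1

Reciprocity: 29 ≡ 1 and 1777 ≡ 1 (mod 4), so (29/1777) = +(1777/29).
Reduce top mod 29: now compute (8/29).
Pull out 2^3: since 29 ≡ 5 (mod 8), (2/29) = -1, so (2/29)^3 = -1.
Reached (1/29) = 1. Collecting the sign flips along the way, the symbol is -1.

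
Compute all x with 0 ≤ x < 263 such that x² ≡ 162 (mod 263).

62, 201

Since 263 ≡ 3 (mod 4), a square root of 162 is 162^((263+1)/4) = 162^66 mod 263.
Repeated squaring: 162^2≡207, 162^4≡243, 162^8≡137, 162^16≡96, 162^32≡11, 162^64≡121 (mod 263).
162^66 = 162^(64+2) ≡ 62 (mod 263).
Check: 62² = 3844 ≡ 162 (mod 263). The two roots are 62 and 201.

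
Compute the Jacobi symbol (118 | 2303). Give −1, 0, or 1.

Pull out 2: since 2303 ≡ 7 (mod 8), (2/2303) = +1.
Reciprocity: 59 ≡ 3 and 2303 ≡ 3 (mod 4), so (59/2303) = −(2303/59).
Reduce top mod 59: now compute (2/59).
Pull out 2: since 59 ≡ 3 (mod 8), (2/59) = -1.
Reached (1/59) = 1. Collecting the sign flips along the way, the symbol is +1.

1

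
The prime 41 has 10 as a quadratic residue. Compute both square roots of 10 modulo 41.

16, 25

41 ≡ 1 (mod 4), so we find a root by search.
Trying successive values, 16² = 256 ≡ 10 (mod 41). The other root is 41 − 16 = 25.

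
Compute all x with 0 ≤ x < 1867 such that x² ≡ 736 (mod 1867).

Since 1867 ≡ 3 (mod 4), a square root of 736 is 736^((1867+1)/4) = 736^467 mod 1867.
Repeated squaring: 736^2≡266, 736^4≡1677, 736^8≡627, 736^16≡1059, 736^32≡1281, 736^64≡1735, 736^128≡621, 736^256≡1039 (mod 1867).
736^467 = 736^(256+128+64+16+2+1) ≡ 1534 (mod 1867).
Check: 1534² = 2353156 ≡ 736 (mod 1867). The two roots are 333 and 1534.

333, 1534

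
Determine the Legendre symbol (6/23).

1

Pull out 2: since 23 ≡ 7 (mod 8), (2/23) = +1.
Reciprocity: 3 ≡ 3 and 23 ≡ 3 (mod 4), so (3/23) = −(23/3).
Reduce top mod 3: now compute (2/3).
Pull out 2: since 3 ≡ 3 (mod 8), (2/3) = -1.
Reached (1/3) = 1. Collecting the sign flips along the way, the symbol is +1.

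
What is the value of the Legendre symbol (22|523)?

Pull out 2: since 523 ≡ 3 (mod 8), (2/523) = -1.
Reciprocity: 11 ≡ 3 and 523 ≡ 3 (mod 4), so (11/523) = −(523/11).
Reduce top mod 11: now compute (6/11).
Pull out 2: since 11 ≡ 3 (mod 8), (2/11) = -1.
Reciprocity: 3 ≡ 3 and 11 ≡ 3 (mod 4), so (3/11) = −(11/3).
Reduce top mod 3: now compute (2/3).
Pull out 2: since 3 ≡ 3 (mod 8), (2/3) = -1.
Reached (1/3) = 1. Collecting the sign flips along the way, the symbol is -1.

-1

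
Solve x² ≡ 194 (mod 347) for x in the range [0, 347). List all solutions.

Since 347 ≡ 3 (mod 4), a square root of 194 is 194^((347+1)/4) = 194^87 mod 347.
Repeated squaring: 194^2≡160, 194^4≡269, 194^8≡185, 194^16≡219, 194^32≡75, 194^64≡73 (mod 347).
194^87 = 194^(64+16+4+2+1) ≡ 251 (mod 347).
Check: 251² = 63001 ≡ 194 (mod 347). The two roots are 96 and 251.

96, 251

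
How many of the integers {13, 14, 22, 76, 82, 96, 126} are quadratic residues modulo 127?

4

(13/127) = +1 → QR.
(14/127) = -1 → non-residue.
(22/127) = +1 → QR.
(76/127) = +1 → QR.
(82/127) = +1 → QR.
(96/127) = -1 → non-residue.
(126/127) = -1 → non-residue.
Total quadratic residues among the 7: 4.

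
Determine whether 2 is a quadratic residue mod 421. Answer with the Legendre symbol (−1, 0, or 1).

-1

Euler's criterion: (2/421) ≡ 2^210 (mod 421).
2^2 ≡ 4 (mod 421)
2^4 ≡ 16 (mod 421)
2^8 ≡ 256 (mod 421)
2^16 ≡ 281 (mod 421)
2^32 ≡ 234 (mod 421)
2^64 ≡ 26 (mod 421)
2^128 ≡ 255 (mod 421)
2^210 = 2^(128+64+16+2) ≡ 420 (mod 421).
Result is 420 ≡ −1, so (2/421) = −1.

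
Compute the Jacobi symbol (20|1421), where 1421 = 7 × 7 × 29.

Pull out 2^2: since 1421 ≡ 5 (mod 8), (2/1421) = -1, so (2/1421)^2 = +1.
Reciprocity: 5 ≡ 1 and 1421 ≡ 1 (mod 4), so (5/1421) = +(1421/5).
Reduce top mod 5: now compute (1/5).
Reached (1/5) = 1. Collecting the sign flips along the way, the symbol is +1.

1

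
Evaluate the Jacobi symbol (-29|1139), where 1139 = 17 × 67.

1

First reduce: -29 ≡ 1110 (mod 1139).
Pull out 2: since 1139 ≡ 3 (mod 8), (2/1139) = -1.
Reciprocity: 555 ≡ 3 and 1139 ≡ 3 (mod 4), so (555/1139) = −(1139/555).
Reduce top mod 555: now compute (29/555).
Reciprocity: 29 ≡ 1 and 555 ≡ 3 (mod 4), so (29/555) = +(555/29).
Reduce top mod 29: now compute (4/29).
Pull out 2^2: since 29 ≡ 5 (mod 8), (2/29) = -1, so (2/29)^2 = +1.
Reached (1/29) = 1. Collecting the sign flips along the way, the symbol is +1.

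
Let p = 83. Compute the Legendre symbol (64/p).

1

Euler's criterion: (64/83) ≡ 64^41 (mod 83).
64^2 ≡ 29 (mod 83)
64^4 ≡ 11 (mod 83)
64^8 ≡ 38 (mod 83)
64^16 ≡ 33 (mod 83)
64^32 ≡ 10 (mod 83)
64^41 = 64^(32+8+1) ≡ 1 (mod 83).
Result is 1, so (64/83) = 1.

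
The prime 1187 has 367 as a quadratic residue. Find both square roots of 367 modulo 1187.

411, 776

Since 1187 ≡ 3 (mod 4), a square root of 367 is 367^((1187+1)/4) = 367^297 mod 1187.
Repeated squaring: 367^2≡558, 367^4≡370, 367^8≡395, 367^16≡528, 367^32≡1026, 367^64≡994, 367^128≡452, 367^256≡140 (mod 1187).
367^297 = 367^(256+32+8+1) ≡ 776 (mod 1187).
Check: 776² = 602176 ≡ 367 (mod 1187). The two roots are 411 and 776.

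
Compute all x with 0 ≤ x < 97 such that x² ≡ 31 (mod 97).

15, 82

97 ≡ 1 (mod 4), so we find a root by search.
Trying successive values, 15² = 225 ≡ 31 (mod 97). The other root is 97 − 15 = 82.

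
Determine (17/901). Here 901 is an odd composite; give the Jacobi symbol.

0

Reciprocity: 17 ≡ 1 and 901 ≡ 1 (mod 4), so (17/901) = +(901/17).
Reduce top mod 17: now compute (0/17).
Top reduces to 0: gcd > 1, so the symbol is 0.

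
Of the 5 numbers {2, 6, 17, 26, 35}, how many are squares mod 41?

(2/41) = +1 → QR.
(6/41) = -1 → non-residue.
(17/41) = -1 → non-residue.
(26/41) = -1 → non-residue.
(35/41) = -1 → non-residue.
Total quadratic residues among the 5: 1.

1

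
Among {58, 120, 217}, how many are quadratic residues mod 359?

2

(58/359) = -1 → non-residue.
(120/359) = +1 → QR.
(217/359) = +1 → QR.
Total quadratic residues among the 3: 2.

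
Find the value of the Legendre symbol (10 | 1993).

Pull out 2: since 1993 ≡ 1 (mod 8), (2/1993) = +1.
Reciprocity: 5 ≡ 1 and 1993 ≡ 1 (mod 4), so (5/1993) = +(1993/5).
Reduce top mod 5: now compute (3/5).
Reciprocity: 3 ≡ 3 and 5 ≡ 1 (mod 4), so (3/5) = +(5/3).
Reduce top mod 3: now compute (2/3).
Pull out 2: since 3 ≡ 3 (mod 8), (2/3) = -1.
Reached (1/3) = 1. Collecting the sign flips along the way, the symbol is -1.

-1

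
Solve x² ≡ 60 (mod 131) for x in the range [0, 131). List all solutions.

Since 131 ≡ 3 (mod 4), a square root of 60 is 60^((131+1)/4) = 60^33 mod 131.
Repeated squaring: 60^2≡63, 60^4≡39, 60^8≡80, 60^16≡112, 60^32≡99 (mod 131).
60^33 = 60^(32+1) ≡ 45 (mod 131).
Check: 45² = 2025 ≡ 60 (mod 131). The two roots are 45 and 86.

45, 86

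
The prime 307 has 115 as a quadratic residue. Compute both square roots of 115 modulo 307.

Since 307 ≡ 3 (mod 4), a square root of 115 is 115^((307+1)/4) = 115^77 mod 307.
Repeated squaring: 115^2≡24, 115^4≡269, 115^8≡216, 115^16≡299, 115^32≡64, 115^64≡105 (mod 307).
115^77 = 115^(64+8+4+1) ≡ 280 (mod 307).
Check: 280² = 78400 ≡ 115 (mod 307). The two roots are 27 and 280.

27, 280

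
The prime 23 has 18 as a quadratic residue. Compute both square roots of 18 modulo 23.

8, 15

Since 23 ≡ 3 (mod 4), a square root of 18 is 18^((23+1)/4) = 18^6 mod 23.
Repeated squaring: 18^2≡2, 18^4≡4 (mod 23).
18^6 = 18^(4+2) ≡ 8 (mod 23).
Check: 8² = 64 ≡ 18 (mod 23). The two roots are 8 and 15.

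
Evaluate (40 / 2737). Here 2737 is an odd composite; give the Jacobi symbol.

Pull out 2^3: since 2737 ≡ 1 (mod 8), (2/2737) = +1, so (2/2737)^3 = +1.
Reciprocity: 5 ≡ 1 and 2737 ≡ 1 (mod 4), so (5/2737) = +(2737/5).
Reduce top mod 5: now compute (2/5).
Pull out 2: since 5 ≡ 5 (mod 8), (2/5) = -1.
Reached (1/5) = 1. Collecting the sign flips along the way, the symbol is -1.

-1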